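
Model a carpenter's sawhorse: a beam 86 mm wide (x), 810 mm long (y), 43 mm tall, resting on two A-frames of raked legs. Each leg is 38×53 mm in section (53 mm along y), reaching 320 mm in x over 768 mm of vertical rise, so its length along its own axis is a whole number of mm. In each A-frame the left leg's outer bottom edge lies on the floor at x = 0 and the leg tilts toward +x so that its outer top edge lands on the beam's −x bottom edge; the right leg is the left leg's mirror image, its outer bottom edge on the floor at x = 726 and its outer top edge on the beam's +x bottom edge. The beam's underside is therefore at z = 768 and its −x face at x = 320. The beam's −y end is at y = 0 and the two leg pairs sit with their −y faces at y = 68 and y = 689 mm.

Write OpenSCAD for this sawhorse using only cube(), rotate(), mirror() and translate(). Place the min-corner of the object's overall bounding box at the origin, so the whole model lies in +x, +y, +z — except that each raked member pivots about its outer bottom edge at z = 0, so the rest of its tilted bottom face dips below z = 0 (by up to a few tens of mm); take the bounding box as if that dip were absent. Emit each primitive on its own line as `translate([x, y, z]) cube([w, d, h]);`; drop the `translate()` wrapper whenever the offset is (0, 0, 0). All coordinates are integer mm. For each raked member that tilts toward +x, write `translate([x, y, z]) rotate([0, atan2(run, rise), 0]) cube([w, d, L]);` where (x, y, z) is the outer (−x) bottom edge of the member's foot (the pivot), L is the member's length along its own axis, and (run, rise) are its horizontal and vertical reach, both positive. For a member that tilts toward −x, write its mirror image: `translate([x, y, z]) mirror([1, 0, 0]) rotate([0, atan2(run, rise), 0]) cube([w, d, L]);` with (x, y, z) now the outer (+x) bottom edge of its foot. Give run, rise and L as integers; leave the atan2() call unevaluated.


translate([320, 0, 768]) cube([86, 810, 43]);
translate([0, 68, 0]) rotate([0, atan2(320, 768), 0]) cube([38, 53, 832]);
translate([726, 68, 0]) mirror([1, 0, 0]) rotate([0, atan2(320, 768), 0]) cube([38, 53, 832]);
translate([0, 689, 0]) rotate([0, atan2(320, 768), 0]) cube([38, 53, 832]);
translate([726, 689, 0]) mirror([1, 0, 0]) rotate([0, atan2(320, 768), 0]) cube([38, 53, 832]);


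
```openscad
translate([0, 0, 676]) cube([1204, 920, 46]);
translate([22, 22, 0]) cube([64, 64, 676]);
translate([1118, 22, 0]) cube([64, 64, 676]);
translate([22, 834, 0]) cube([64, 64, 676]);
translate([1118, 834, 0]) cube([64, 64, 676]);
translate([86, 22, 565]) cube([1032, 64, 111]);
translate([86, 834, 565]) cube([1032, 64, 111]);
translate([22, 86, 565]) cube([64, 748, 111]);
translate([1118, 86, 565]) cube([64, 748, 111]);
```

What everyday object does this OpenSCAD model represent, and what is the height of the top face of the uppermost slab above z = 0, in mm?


A table. The table height is 722 mm.

A 1204×920×46 slab sits at z = 676 on four 64 mm square posts — a table. The top surface is at 676 + 46 = 722 mm.


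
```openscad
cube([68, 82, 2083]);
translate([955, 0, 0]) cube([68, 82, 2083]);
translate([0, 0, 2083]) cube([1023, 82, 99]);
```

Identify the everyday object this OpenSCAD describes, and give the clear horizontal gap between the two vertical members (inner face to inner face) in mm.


A door frame. The clear opening width is 887 mm.

Two 2083 mm tall posts with a header on top — a door frame. The left jamb is 68 mm wide at x = 0; the right jamb starts at x = 955. The clear opening is 955 − 68 = 887 mm.


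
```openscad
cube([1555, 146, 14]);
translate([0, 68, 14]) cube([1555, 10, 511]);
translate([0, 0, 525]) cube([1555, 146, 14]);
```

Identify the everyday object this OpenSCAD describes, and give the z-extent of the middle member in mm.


An I-beam. The web height is 511 mm.

Two wide flanges with a thin centred web — an I-beam. Overall 539 mm minus two 14 mm flanges gives a web of 539 − 2·14 = 511 mm.


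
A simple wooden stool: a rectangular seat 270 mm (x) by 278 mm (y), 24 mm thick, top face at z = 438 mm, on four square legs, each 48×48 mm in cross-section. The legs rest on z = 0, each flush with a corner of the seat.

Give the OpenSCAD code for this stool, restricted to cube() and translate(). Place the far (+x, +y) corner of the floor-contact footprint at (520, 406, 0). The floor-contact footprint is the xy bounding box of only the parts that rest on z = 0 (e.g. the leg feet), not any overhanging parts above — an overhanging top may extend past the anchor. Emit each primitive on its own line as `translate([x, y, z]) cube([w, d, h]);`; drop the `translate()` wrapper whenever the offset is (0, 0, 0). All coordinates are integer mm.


// leg_h = 438 - 24 = 414
translate([250, 128, 414]) cube([270, 278, 24]);
translate([250, 128, 0]) cube([48, 48, 414]);
translate([472, 128, 0]) cube([48, 48, 414]);
translate([250, 358, 0]) cube([48, 48, 414]);
translate([472, 358, 0]) cube([48, 48, 414]);


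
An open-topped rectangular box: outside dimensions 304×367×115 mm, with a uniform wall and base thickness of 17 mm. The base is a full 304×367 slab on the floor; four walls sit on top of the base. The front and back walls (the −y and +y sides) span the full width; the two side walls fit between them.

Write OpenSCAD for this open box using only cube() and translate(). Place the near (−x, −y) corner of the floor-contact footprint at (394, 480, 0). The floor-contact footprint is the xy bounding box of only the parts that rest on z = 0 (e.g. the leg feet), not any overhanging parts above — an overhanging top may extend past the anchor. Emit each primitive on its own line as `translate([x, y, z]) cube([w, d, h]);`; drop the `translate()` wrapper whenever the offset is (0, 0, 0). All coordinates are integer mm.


translate([394, 480, 0]) cube([304, 367, 17]);
translate([394, 480, 17]) cube([304, 17, 98]);
translate([394, 830, 17]) cube([304, 17, 98]);
translate([394, 497, 17]) cube([17, 333, 98]);
translate([681, 497, 17]) cube([17, 333, 98]);


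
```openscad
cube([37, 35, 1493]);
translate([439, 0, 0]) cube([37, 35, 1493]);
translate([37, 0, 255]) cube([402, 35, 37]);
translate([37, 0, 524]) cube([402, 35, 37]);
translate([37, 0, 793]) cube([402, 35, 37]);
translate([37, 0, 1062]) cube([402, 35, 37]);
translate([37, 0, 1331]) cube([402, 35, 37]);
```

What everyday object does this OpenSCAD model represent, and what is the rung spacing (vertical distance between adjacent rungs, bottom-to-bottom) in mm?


A ladder. The rung spacing is 269 mm.

Two tall 37×35 posts with 5 short bars between them — a ladder. Adjacent rungs sit at z = 255 and z = 524, so the spacing is 524 − 255 = 269 mm.


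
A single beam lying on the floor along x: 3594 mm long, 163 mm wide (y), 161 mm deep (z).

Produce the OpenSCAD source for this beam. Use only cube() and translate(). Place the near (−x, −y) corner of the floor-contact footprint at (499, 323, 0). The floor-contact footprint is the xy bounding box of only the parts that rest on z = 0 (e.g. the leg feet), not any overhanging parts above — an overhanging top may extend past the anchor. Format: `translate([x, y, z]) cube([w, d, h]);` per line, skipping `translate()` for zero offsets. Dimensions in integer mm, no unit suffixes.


translate([499, 323, 0]) cube([3594, 163, 161]);


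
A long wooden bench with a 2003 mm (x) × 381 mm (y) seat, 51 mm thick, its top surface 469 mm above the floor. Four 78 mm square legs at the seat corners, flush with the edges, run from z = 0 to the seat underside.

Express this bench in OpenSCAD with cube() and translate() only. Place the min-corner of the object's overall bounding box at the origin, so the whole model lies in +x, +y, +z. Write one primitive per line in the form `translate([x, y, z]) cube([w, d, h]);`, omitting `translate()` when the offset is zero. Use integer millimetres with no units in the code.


// leg_h = 469 − 51 = 418
translate([0, 0, 418]) cube([2003, 381, 51]);
cube([78, 78, 418]);
translate([0, 303, 0]) cube([78, 78, 418]);
translate([1925, 0, 0]) cube([78, 78, 418]);
translate([1925, 303, 0]) cube([78, 78, 418]);


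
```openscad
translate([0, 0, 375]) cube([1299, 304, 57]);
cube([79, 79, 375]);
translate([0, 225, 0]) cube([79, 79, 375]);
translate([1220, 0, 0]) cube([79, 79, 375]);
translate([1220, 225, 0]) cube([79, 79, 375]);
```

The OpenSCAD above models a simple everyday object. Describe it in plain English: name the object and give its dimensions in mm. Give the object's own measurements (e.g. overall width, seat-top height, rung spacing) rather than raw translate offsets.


A bench: a 1299×304 mm seat slab, 57 mm thick, top at z = 432 mm, on four 79×79 mm square legs flush with the seat corners and standing on z = 0.


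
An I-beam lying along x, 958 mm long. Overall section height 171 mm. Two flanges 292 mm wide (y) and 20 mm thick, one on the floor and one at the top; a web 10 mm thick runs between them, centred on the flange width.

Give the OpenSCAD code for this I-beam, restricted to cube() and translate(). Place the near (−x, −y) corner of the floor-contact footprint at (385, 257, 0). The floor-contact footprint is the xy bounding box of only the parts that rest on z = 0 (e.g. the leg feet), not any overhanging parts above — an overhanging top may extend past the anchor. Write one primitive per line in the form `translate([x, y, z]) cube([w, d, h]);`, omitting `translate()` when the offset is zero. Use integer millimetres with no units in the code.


translate([385, 257, 0]) cube([958, 292, 20]);
translate([385, 398, 20]) cube([958, 10, 131]);
translate([385, 257, 151]) cube([958, 292, 20]);


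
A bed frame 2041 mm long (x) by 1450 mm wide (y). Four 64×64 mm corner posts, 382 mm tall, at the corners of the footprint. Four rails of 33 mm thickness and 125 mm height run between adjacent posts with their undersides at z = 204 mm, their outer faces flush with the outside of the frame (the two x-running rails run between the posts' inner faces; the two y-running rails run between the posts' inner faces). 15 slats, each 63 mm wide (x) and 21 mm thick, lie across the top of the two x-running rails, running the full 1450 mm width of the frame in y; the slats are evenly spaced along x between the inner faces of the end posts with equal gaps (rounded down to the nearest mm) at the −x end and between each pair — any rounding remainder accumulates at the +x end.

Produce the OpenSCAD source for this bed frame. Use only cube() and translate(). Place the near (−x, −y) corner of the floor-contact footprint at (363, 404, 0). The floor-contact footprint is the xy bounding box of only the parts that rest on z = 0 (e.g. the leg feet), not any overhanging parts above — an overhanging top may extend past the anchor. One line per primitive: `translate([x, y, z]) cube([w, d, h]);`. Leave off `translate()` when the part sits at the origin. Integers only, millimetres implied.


// slat z = rail_z + rail_h = 204 + 125 = 329
// slat gap = ⌊(1913 − 15·63) / 16⌋ = 60
translate([363, 404, 0]) cube([64, 64, 382]);
translate([363, 1790, 0]) cube([64, 64, 382]);
translate([2340, 404, 0]) cube([64, 64, 382]);
translate([2340, 1790, 0]) cube([64, 64, 382]);
translate([427, 404, 204]) cube([1913, 33, 125]);
translate([427, 1821, 204]) cube([1913, 33, 125]);
translate([363, 468, 204]) cube([33, 1322, 125]);
translate([2371, 468, 204]) cube([33, 1322, 125]);
translate([487, 404, 329]) cube([63, 1450, 21]);
translate([610, 404, 329]) cube([63, 1450, 21]);
translate([733, 404, 329]) cube([63, 1450, 21]);
translate([856, 404, 329]) cube([63, 1450, 21]);
translate([979, 404, 329]) cube([63, 1450, 21]);
translate([1102, 404, 329]) cube([63, 1450, 21]);
translate([1225, 404, 329]) cube([63, 1450, 21]);
translate([1348, 404, 329]) cube([63, 1450, 21]);
translate([1471, 404, 329]) cube([63, 1450, 21]);
translate([1594, 404, 329]) cube([63, 1450, 21]);
translate([1717, 404, 329]) cube([63, 1450, 21]);
translate([1840, 404, 329]) cube([63, 1450, 21]);
translate([1963, 404, 329]) cube([63, 1450, 21]);
translate([2086, 404, 329]) cube([63, 1450, 21]);
translate([2209, 404, 329]) cube([63, 1450, 21]);


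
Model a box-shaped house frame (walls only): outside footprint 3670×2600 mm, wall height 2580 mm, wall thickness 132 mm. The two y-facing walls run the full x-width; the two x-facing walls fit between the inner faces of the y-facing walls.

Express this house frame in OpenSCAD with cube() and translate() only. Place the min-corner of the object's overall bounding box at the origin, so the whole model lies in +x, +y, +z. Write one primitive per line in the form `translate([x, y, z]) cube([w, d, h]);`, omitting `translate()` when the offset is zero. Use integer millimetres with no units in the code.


cube([3670, 132, 2580]);
translate([0, 2468, 0]) cube([3670, 132, 2580]);
translate([0, 132, 0]) cube([132, 2336, 2580]);
translate([3538, 132, 0]) cube([132, 2336, 2580]);


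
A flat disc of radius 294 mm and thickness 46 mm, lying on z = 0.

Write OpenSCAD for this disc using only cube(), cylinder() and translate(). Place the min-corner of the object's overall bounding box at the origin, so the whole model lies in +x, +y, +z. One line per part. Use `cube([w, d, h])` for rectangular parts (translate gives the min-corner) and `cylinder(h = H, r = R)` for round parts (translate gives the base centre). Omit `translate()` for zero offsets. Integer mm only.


translate([294, 294, 0]) cylinder(h = 46, r = 294);


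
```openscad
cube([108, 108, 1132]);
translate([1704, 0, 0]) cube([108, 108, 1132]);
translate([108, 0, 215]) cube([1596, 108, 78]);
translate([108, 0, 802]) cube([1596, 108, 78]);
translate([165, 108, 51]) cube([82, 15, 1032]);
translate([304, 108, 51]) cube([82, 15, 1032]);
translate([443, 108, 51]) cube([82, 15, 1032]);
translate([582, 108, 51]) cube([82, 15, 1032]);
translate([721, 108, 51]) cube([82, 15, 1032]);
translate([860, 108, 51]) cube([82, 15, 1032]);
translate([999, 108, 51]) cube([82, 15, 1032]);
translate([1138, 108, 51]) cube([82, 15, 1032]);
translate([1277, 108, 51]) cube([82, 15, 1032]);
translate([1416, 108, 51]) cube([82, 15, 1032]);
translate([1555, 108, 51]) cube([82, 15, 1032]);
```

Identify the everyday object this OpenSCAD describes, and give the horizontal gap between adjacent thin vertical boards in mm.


A fence section. The picket gap is 57 mm.

Two posts, two rails, 11 pickets — a fence section. Span 1596 mm holds 11 pickets of 82 mm with 12 equal gaps: ⌊(1596 − 11·82) / 12⌋ = 57 mm.


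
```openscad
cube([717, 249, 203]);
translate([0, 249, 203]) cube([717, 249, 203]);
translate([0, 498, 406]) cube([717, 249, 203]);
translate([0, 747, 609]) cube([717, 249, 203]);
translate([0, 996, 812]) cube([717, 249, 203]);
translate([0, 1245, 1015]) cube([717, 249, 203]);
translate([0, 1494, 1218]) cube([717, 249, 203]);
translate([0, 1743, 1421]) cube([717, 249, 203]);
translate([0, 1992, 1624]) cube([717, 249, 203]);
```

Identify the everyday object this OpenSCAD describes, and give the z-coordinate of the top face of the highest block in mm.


A staircase. The total rise is 1827 mm.

9 identical blocks, each offset up and back from the previous — a staircase. Each step is 203 mm tall and there are 9 of them, so the total rise is 9 × 203 = 1827 mm.


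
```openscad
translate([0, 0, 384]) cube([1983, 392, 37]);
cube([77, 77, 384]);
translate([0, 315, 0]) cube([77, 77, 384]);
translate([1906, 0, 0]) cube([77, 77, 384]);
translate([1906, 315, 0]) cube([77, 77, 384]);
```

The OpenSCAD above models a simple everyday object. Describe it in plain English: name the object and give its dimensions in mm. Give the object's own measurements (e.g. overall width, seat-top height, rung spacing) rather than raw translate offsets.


A long wooden bench with a 1983 mm (x) × 392 mm (y) seat, 37 mm thick, its top surface 421 mm above the floor. Four 77 mm square legs at the seat corners, flush with the edges, run from z = 0 to the seat underside.


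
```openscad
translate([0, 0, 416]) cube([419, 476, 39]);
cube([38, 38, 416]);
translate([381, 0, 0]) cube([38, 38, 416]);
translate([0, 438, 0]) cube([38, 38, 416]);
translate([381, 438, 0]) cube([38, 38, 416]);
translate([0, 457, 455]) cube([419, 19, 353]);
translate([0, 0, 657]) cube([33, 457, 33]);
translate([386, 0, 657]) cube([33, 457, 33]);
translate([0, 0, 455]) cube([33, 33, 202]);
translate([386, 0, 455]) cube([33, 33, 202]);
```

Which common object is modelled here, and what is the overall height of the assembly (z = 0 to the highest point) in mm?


A chair. The overall height is 808 mm.

A slab on four corner posts with a tall panel at the back — a chair. The seat slab sits at z = 416 with thickness 39, and the 353 mm backrest starts at the seat top, so the overall height is 416 + 39 + 353 = 808 mm.


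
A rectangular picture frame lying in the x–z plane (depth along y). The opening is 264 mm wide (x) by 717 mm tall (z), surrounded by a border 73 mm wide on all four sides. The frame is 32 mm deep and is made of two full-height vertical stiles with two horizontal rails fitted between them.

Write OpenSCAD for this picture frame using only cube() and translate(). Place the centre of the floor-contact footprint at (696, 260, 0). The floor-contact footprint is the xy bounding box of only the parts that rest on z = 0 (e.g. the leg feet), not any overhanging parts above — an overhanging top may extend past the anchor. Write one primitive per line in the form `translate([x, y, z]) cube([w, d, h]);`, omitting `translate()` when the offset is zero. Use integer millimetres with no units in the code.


translate([491, 244, 0]) cube([73, 32, 863]);
translate([828, 244, 0]) cube([73, 32, 863]);
translate([564, 244, 0]) cube([264, 32, 73]);
translate([564, 244, 790]) cube([264, 32, 73]);


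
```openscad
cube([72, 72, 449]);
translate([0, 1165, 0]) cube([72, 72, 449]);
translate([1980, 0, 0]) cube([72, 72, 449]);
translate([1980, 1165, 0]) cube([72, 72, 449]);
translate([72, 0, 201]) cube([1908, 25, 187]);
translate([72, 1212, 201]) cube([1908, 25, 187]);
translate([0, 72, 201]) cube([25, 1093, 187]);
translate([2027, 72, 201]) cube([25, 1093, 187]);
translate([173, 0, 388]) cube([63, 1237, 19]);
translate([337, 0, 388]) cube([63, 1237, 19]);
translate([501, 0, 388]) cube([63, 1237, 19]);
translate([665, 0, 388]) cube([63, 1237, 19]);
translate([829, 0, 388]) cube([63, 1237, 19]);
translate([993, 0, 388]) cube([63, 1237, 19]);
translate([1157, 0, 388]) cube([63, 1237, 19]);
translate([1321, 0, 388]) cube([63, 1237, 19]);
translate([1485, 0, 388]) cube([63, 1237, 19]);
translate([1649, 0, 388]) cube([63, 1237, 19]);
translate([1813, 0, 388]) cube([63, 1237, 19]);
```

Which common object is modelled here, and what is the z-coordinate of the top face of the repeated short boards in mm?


A bed frame. The slat-top height is 407 mm.

Four posts, four rails, and a row of slats — a bed frame. Slats sit on the rails at z = 201 + 187 = 388; with slat thickness 19, the top is 407 mm.


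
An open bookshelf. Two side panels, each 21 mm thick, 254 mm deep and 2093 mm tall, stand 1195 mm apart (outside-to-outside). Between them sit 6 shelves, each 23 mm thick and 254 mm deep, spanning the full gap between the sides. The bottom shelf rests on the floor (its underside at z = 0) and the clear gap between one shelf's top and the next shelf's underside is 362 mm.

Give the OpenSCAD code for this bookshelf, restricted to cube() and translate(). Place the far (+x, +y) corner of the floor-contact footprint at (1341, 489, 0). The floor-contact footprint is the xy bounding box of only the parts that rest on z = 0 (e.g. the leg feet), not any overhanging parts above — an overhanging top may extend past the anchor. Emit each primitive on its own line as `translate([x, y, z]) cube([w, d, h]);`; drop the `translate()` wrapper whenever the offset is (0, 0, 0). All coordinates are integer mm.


translate([146, 235, 0]) cube([21, 254, 2093]);
translate([1320, 235, 0]) cube([21, 254, 2093]);
translate([167, 235, 0]) cube([1153, 254, 23]);
translate([167, 235, 385]) cube([1153, 254, 23]);
translate([167, 235, 770]) cube([1153, 254, 23]);
translate([167, 235, 1155]) cube([1153, 254, 23]);
translate([167, 235, 1540]) cube([1153, 254, 23]);
translate([167, 235, 1925]) cube([1153, 254, 23]);


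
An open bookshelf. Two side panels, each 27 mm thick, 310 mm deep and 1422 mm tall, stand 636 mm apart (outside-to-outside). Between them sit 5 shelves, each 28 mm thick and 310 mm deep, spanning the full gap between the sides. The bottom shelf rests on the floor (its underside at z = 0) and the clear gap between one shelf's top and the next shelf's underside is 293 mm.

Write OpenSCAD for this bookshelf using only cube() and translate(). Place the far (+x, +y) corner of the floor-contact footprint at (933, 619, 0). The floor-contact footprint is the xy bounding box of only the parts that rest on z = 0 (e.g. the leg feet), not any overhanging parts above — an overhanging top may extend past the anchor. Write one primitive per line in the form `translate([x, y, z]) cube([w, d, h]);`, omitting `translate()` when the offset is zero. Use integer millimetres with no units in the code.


translate([297, 309, 0]) cube([27, 310, 1422]);
translate([906, 309, 0]) cube([27, 310, 1422]);
translate([324, 309, 0]) cube([582, 310, 28]);
translate([324, 309, 321]) cube([582, 310, 28]);
translate([324, 309, 642]) cube([582, 310, 28]);
translate([324, 309, 963]) cube([582, 310, 28]);
translate([324, 309, 1284]) cube([582, 310, 28]);


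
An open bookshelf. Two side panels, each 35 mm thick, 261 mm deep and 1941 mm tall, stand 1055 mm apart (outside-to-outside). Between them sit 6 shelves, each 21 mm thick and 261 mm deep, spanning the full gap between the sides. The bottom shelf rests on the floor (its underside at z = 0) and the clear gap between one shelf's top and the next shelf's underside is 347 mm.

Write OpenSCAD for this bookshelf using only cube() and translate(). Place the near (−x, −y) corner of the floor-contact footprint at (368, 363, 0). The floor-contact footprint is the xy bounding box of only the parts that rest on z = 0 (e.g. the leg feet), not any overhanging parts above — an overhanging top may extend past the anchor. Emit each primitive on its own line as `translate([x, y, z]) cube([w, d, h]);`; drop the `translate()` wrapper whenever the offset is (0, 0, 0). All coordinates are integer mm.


translate([368, 363, 0]) cube([35, 261, 1941]);
translate([1388, 363, 0]) cube([35, 261, 1941]);
translate([403, 363, 0]) cube([985, 261, 21]);
translate([403, 363, 368]) cube([985, 261, 21]);
translate([403, 363, 736]) cube([985, 261, 21]);
translate([403, 363, 1104]) cube([985, 261, 21]);
translate([403, 363, 1472]) cube([985, 261, 21]);
translate([403, 363, 1840]) cube([985, 261, 21]);


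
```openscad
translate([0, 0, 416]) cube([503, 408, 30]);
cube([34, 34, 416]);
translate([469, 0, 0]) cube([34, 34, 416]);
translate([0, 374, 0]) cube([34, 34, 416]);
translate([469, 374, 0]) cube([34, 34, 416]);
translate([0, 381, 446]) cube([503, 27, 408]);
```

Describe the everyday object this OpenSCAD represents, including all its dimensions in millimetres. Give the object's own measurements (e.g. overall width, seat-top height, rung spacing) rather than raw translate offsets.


A chair. The seat is a 503×408×30 mm slab with its top at z = 446 mm, on four 34×34 mm corner legs (flush with the seat edges, standing on z = 0). A flat backrest 27 mm thick, 408 mm tall, spans the full seat width and rises from the seat top along its +y edge, rear face flush with the rear of the seat.


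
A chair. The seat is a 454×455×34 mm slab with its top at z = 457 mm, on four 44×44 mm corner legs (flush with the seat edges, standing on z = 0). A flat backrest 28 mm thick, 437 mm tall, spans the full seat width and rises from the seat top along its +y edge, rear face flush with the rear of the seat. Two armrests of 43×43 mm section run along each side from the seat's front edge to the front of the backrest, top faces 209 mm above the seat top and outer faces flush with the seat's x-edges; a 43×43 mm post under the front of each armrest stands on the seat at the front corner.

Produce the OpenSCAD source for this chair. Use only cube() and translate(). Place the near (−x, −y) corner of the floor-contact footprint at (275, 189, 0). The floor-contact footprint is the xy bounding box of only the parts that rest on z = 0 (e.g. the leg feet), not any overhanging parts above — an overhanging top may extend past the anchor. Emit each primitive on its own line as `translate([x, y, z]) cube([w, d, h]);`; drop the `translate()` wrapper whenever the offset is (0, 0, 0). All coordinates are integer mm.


translate([275, 189, 423]) cube([454, 455, 34]);
translate([275, 189, 0]) cube([44, 44, 423]);
translate([685, 189, 0]) cube([44, 44, 423]);
translate([275, 600, 0]) cube([44, 44, 423]);
translate([685, 600, 0]) cube([44, 44, 423]);
translate([275, 616, 457]) cube([454, 28, 437]);
translate([275, 189, 623]) cube([43, 427, 43]);
translate([686, 189, 623]) cube([43, 427, 43]);
translate([275, 189, 457]) cube([43, 43, 166]);
translate([686, 189, 457]) cube([43, 43, 166]);


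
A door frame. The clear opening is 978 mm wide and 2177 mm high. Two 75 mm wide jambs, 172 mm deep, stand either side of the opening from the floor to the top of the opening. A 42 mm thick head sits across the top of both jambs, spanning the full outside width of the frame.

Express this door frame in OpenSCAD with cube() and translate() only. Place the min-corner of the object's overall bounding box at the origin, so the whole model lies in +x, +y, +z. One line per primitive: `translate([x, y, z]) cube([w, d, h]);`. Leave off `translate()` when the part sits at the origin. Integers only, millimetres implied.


cube([75, 172, 2177]);
translate([1053, 0, 0]) cube([75, 172, 2177]);
translate([0, 0, 2177]) cube([1128, 172, 42]);


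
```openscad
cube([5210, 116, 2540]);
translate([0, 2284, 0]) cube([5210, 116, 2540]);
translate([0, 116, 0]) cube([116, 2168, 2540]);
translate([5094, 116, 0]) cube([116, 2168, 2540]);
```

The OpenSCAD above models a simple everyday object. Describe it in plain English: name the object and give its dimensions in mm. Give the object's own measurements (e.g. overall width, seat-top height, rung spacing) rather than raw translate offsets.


The wall frame of a small rectangular building: four walls, each 2540 mm tall and 116 mm thick, enclosing a footprint 5210 mm (x) by 2400 mm (y) outside-to-outside, with no floor or roof. The front and back walls (the −y and +y sides) span the full width; the two side walls fit between them.


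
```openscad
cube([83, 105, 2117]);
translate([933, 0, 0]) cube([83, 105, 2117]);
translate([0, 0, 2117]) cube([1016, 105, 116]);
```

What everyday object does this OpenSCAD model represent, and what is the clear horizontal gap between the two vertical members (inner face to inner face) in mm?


A door frame. The clear opening width is 850 mm.

Two 2117 mm tall posts with a header on top — a door frame. The left jamb is 83 mm wide at x = 0; the right jamb starts at x = 933. The clear opening is 933 − 83 = 850 mm.


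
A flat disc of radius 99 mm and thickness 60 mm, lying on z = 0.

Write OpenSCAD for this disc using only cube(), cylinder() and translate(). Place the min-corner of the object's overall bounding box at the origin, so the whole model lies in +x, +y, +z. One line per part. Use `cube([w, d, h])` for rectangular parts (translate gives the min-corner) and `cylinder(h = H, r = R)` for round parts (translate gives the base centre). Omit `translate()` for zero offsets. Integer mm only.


translate([99, 99, 0]) cylinder(h = 60, r = 99);


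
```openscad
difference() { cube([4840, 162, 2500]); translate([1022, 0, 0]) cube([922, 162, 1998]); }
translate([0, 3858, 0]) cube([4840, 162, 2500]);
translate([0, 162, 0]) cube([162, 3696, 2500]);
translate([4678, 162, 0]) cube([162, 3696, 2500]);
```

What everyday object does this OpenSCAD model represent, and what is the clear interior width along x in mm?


A single room. The interior width is 4516 mm.

Four walls enclosing a rectangle with a door in the front wall — a room. Outside width 4840 minus two 162 mm walls gives 4516 mm.


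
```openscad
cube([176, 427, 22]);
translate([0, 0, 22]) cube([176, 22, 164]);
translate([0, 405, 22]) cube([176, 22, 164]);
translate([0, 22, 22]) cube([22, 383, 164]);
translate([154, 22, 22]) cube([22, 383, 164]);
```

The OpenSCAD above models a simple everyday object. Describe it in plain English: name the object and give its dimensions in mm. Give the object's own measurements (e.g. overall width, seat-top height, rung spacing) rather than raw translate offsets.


An open-topped rectangular box: outside dimensions 176×427×186 mm, with a uniform wall and base thickness of 22 mm. The base is a full 176×427 slab on the floor; four walls sit on top of the base. The front and back walls (the −y and +y sides) span the full width; the two side walls fit between them.


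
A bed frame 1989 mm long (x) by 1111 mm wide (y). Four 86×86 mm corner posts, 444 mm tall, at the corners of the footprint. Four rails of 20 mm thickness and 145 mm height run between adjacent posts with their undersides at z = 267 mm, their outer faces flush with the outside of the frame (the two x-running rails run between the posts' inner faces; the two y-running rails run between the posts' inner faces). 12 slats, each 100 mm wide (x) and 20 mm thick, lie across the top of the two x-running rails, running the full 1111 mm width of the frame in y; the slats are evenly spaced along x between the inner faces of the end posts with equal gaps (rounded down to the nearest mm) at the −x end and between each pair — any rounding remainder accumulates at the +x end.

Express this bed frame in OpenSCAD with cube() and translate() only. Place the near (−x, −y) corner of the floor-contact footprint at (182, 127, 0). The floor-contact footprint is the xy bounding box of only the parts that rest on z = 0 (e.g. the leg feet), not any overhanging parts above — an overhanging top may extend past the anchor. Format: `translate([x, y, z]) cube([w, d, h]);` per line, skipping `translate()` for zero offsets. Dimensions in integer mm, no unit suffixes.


translate([182, 127, 0]) cube([86, 86, 444]);
translate([182, 1152, 0]) cube([86, 86, 444]);
translate([2085, 127, 0]) cube([86, 86, 444]);
translate([2085, 1152, 0]) cube([86, 86, 444]);
translate([268, 127, 267]) cube([1817, 20, 145]);
translate([268, 1218, 267]) cube([1817, 20, 145]);
translate([182, 213, 267]) cube([20, 939, 145]);
translate([2151, 213, 267]) cube([20, 939, 145]);
translate([315, 127, 412]) cube([100, 1111, 20]);
translate([462, 127, 412]) cube([100, 1111, 20]);
translate([609, 127, 412]) cube([100, 1111, 20]);
translate([756, 127, 412]) cube([100, 1111, 20]);
translate([903, 127, 412]) cube([100, 1111, 20]);
translate([1050, 127, 412]) cube([100, 1111, 20]);
translate([1197, 127, 412]) cube([100, 1111, 20]);
translate([1344, 127, 412]) cube([100, 1111, 20]);
translate([1491, 127, 412]) cube([100, 1111, 20]);
translate([1638, 127, 412]) cube([100, 1111, 20]);
translate([1785, 127, 412]) cube([100, 1111, 20]);
translate([1932, 127, 412]) cube([100, 1111, 20]);


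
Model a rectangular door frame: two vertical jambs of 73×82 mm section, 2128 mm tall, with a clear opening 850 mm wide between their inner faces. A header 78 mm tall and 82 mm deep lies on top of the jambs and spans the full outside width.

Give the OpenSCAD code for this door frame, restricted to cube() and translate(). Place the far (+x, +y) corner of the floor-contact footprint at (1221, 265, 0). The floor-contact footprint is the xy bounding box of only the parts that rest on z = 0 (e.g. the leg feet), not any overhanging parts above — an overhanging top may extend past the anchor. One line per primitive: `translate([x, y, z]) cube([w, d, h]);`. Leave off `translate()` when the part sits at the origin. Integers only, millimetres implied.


translate([225, 183, 0]) cube([73, 82, 2128]);
translate([1148, 183, 0]) cube([73, 82, 2128]);
translate([225, 183, 2128]) cube([996, 82, 78]);


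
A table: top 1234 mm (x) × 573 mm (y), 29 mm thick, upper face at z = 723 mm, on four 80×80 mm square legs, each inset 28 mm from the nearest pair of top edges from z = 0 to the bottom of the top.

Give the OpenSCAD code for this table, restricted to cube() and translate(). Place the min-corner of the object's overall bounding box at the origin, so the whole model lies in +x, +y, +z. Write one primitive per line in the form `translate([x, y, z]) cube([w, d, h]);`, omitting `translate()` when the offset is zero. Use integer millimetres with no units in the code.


translate([0, 0, 694]) cube([1234, 573, 29]);
translate([28, 28, 0]) cube([80, 80, 694]);
translate([1126, 28, 0]) cube([80, 80, 694]);
translate([28, 465, 0]) cube([80, 80, 694]);
translate([1126, 465, 0]) cube([80, 80, 694]);


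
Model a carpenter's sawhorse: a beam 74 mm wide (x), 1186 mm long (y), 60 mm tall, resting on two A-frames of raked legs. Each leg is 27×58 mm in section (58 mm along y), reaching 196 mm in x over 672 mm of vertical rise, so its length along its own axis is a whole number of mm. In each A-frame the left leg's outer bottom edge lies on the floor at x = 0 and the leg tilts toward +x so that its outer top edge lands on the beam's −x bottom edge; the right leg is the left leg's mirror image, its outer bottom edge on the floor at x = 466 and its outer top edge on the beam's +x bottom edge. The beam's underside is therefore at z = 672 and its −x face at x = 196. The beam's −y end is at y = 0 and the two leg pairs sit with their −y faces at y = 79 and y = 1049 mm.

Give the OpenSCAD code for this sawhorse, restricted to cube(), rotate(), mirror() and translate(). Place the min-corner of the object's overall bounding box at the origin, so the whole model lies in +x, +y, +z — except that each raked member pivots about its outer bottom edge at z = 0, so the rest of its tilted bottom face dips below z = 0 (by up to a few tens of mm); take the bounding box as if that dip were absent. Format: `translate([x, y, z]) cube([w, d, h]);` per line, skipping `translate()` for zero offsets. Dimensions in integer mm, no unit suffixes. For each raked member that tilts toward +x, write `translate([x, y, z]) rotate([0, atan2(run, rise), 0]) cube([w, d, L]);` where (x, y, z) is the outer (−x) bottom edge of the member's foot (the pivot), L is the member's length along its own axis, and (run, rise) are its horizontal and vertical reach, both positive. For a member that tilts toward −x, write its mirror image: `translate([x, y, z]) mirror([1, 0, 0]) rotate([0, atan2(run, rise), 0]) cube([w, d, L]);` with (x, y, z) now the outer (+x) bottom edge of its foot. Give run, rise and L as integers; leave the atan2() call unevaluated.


translate([196, 0, 672]) cube([74, 1186, 60]);
translate([0, 79, 0]) rotate([0, atan2(196, 672), 0]) cube([27, 58, 700]);
translate([466, 79, 0]) mirror([1, 0, 0]) rotate([0, atan2(196, 672), 0]) cube([27, 58, 700]);
translate([0, 1049, 0]) rotate([0, atan2(196, 672), 0]) cube([27, 58, 700]);
translate([466, 1049, 0]) mirror([1, 0, 0]) rotate([0, atan2(196, 672), 0]) cube([27, 58, 700]);


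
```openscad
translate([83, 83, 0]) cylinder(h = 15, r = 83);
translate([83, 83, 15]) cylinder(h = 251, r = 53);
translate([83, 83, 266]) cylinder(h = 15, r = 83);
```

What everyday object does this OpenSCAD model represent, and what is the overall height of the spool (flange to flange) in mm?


A spool. The overall height is 281 mm.

Three coaxial cylinders, large–small–large — a spool. Two 15 mm flanges and a 251 mm core give 15 + 251 + 15 = 281 mm.


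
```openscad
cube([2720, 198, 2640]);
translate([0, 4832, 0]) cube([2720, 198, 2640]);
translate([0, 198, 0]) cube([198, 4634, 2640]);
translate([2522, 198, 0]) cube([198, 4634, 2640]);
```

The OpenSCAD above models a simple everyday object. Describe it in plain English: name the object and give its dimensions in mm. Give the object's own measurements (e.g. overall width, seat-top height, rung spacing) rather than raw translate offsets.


The wall frame of a small rectangular building: four walls, each 2640 mm tall and 198 mm thick, enclosing a footprint 2720 mm (x) by 5030 mm (y) outside-to-outside, with no floor or roof. The front and back walls (the −y and +y sides) span the full width; the two side walls fit between them.


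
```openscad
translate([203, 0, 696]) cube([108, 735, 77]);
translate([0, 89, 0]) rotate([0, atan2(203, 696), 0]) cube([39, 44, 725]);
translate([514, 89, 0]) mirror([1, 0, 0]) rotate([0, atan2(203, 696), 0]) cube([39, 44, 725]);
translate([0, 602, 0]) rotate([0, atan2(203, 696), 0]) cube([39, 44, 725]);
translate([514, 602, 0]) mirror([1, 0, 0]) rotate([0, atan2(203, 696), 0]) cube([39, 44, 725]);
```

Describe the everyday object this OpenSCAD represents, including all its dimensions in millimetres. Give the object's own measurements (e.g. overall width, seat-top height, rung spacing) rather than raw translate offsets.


A sawhorse. A 108×735×77 mm beam (x, y, z) sits on two A-frame leg pairs. Each pair is two raked legs of 39×44 mm section (44 mm along y) splaying symmetrically in x. Each leg rises 696 mm vertically over 203 mm of horizontal reach and is 725 mm long along its own axis. Every leg's outer bottom edge rests on the floor and its outer top edge meets a bottom edge of the beam — the left legs (tilting toward +x) meet the beam's −x bottom edge, the right legs (their mirror images, tilting toward −x) meet its +x bottom edge — so the leg tops tuck under the beam, the beam's underside is 696 mm above the floor, and the feet are 514 mm apart outside-to-outside with the beam centred between them. The two leg pairs are set in 89 mm from either end of the beam.


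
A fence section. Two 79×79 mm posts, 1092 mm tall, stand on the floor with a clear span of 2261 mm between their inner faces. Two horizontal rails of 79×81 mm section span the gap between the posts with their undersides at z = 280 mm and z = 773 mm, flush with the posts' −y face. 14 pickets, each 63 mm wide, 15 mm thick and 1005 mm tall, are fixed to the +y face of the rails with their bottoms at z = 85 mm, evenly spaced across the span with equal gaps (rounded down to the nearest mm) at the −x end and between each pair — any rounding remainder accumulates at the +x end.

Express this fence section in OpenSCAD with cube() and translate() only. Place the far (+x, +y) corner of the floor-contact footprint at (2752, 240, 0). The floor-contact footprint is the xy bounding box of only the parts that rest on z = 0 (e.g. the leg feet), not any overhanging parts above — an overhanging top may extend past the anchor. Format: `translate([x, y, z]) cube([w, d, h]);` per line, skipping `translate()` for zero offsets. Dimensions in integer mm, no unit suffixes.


translate([333, 161, 0]) cube([79, 79, 1092]);
translate([2673, 161, 0]) cube([79, 79, 1092]);
translate([412, 161, 280]) cube([2261, 79, 81]);
translate([412, 161, 773]) cube([2261, 79, 81]);
translate([503, 240, 85]) cube([63, 15, 1005]);
translate([657, 240, 85]) cube([63, 15, 1005]);
translate([811, 240, 85]) cube([63, 15, 1005]);
translate([965, 240, 85]) cube([63, 15, 1005]);
translate([1119, 240, 85]) cube([63, 15, 1005]);
translate([1273, 240, 85]) cube([63, 15, 1005]);
translate([1427, 240, 85]) cube([63, 15, 1005]);
translate([1581, 240, 85]) cube([63, 15, 1005]);
translate([1735, 240, 85]) cube([63, 15, 1005]);
translate([1889, 240, 85]) cube([63, 15, 1005]);
translate([2043, 240, 85]) cube([63, 15, 1005]);
translate([2197, 240, 85]) cube([63, 15, 1005]);
translate([2351, 240, 85]) cube([63, 15, 1005]);
translate([2505, 240, 85]) cube([63, 15, 1005]);


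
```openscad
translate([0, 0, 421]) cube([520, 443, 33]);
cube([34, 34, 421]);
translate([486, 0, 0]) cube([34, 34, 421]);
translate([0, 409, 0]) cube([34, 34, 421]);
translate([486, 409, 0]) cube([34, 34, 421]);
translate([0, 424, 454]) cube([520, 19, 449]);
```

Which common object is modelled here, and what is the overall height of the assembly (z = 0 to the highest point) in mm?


A chair. The overall height is 903 mm.

A slab on four corner posts with a tall panel at the back — a chair. The seat slab sits at z = 421 with thickness 33, and the 449 mm backrest starts at the seat top, so the overall height is 421 + 33 + 449 = 903 mm.
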